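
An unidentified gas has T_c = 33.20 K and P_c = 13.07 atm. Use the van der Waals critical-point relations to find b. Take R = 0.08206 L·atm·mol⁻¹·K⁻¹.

From T_c = 8a/(27Rb) and P_c = a/(27b²): b = R T_c/(8 P_c).
b = (0.08206)(33.20)/(8×13.07) = 2.7244/104.56 = 0.02606 L/mol

b ≈ 0.02606 L/mol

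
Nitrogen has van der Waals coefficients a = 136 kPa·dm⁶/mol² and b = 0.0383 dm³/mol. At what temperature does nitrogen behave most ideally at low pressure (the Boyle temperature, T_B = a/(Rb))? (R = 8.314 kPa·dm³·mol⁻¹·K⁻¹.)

For a van der Waals gas the second virial coefficient B₂ = b − a/(RT) vanishes at T_B = a/(Rb).
T_B = 136/(8.314×0.0383) = 136/0.31843 = 427.1 K

T_B ≈ 427.1 K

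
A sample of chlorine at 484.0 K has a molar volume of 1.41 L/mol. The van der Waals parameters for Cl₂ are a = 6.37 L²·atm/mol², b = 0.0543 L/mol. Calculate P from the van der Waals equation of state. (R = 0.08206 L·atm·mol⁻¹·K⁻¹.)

P = RT/(V_m − b) − a/V_m²
RT/(V_m − b) = (0.08206)(484.0)/(1.41 − 0.0543) = 39.717/1.3557 = 29.296 atm
a/V_m² = 6.37/(1.41)² = 3.2041 atm
P = 29.296 − 3.2041 = 26.09 atm

P ≈ 26.09 atm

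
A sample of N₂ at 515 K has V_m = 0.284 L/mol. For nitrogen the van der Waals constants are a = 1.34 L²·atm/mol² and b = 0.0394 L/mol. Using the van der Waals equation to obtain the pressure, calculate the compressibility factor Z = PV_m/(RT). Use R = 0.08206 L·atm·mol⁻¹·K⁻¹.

Z ≈ 1.049

P = RT/(V_m − b) − a/V_m² = (0.08206)(515)/(0.284 − 0.0394) − 1.34/(0.284)²
  = 42.261/0.24460 − 16.614 = 172.78 − 16.614 = 156.17 atm
Z = PV_m/(RT) = (156.17)(0.284)/((0.08206)(515)) = 44.352/42.261 = 1.049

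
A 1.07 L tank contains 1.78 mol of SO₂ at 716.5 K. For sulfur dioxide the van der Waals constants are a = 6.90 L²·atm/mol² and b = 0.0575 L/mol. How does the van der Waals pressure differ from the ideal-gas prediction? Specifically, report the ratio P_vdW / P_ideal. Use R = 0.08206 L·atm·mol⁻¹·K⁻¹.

P_vdW / P_ideal ≈ 0.9105

Ideal: P_ideal = nRT/V = (1.78)(0.08206)(716.5)/1.07 = 97.8102 atm
vdW: P = nRT/(V − nb) − a n²/V² = 104.657/0.967650 − 21.8620/1.14490 = 108.156 − 19.0951 = 89.061 atm
Ratio = 89.061/97.8102 = 0.9105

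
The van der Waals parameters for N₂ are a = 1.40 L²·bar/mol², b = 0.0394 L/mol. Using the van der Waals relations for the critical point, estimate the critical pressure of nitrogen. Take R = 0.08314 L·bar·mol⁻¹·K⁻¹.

P_c ≈ 33.40 bar

For a van der Waals gas, P_c = a/(27b²).
P_c = 1.40/(27×(0.0394)²) = 1.40/0.041914 = 33.40 bar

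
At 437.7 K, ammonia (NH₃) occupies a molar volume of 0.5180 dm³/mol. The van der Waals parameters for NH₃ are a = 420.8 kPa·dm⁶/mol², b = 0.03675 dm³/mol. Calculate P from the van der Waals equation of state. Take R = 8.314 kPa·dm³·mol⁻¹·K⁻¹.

P = RT/(V_m − b) − a/V_m²
RT/(V_m − b) = (8.314)(437.7)/(0.5180 − 0.03675) = 3639.0/0.48125 = 7561.6 kPa
a/V_m² = 420.8/(0.5180)² = 1568.3 kPa
P = 7561.6 − 1568.3 = 5993 kPa

P ≈ 5993 kPa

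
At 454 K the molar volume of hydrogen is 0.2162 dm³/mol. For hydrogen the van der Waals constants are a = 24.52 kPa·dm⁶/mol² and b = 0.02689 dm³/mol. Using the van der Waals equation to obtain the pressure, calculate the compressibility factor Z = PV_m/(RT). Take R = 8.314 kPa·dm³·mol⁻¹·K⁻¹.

Z ≈ 1.112

P = RT/(V_m − b) − a/V_m² = (8.314)(454)/(0.2162 − 0.02689) − 24.52/(0.2162)²
  = 3774.6/0.18931 − 524.58 = 19939 − 524.58 = 19414 kPa
Z = PV_m/(RT) = (19414)(0.2162)/((8.314)(454)) = 4197.3/3774.6 = 1.112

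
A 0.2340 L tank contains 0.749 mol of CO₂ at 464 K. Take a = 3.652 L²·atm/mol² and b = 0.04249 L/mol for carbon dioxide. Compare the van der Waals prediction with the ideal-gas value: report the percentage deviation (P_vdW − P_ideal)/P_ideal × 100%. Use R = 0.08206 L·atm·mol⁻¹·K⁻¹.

-14.96 %

Ideal: P_ideal = nRT/V = (0.749)(0.08206)(464)/0.2340 = 121.875 atm
vdW: P = nRT/(V − nb) − a n²/V² = 28.5188/0.202175 − 2.04878/0.0547560 = 141.060 − 37.4165 = 103.644 atm
% deviation = (103.644 − 121.875)/121.875 × 100% = -14.96%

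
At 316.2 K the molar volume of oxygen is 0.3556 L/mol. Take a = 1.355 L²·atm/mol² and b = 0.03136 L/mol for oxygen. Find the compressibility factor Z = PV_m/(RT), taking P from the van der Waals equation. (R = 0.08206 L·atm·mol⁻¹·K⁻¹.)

P = RT/(V_m − b) − a/V_m² = (0.08206)(316.2)/(0.3556 − 0.03136) − 1.355/(0.3556)²
  = 25.947/0.32424 − 10.716 = 80.024 − 10.716 = 69.308 atm
Z = PV_m/(RT) = (69.308)(0.3556)/((0.08206)(316.2)) = 24.646/25.947 = 0.9499

Z ≈ 0.9499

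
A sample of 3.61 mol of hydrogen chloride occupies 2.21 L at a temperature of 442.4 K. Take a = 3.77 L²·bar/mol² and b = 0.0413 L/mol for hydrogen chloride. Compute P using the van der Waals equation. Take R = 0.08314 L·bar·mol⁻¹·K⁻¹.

P = nRT/(V − nb) − a n²/V²
nRT/(V − nb) = (3.61)(0.08314)(442.4)/(2.21 − 3.61×0.0413) = 132.78/2.0609 = 64.428 bar
a n²/V² = (3.77)(3.61)²/(2.21)² = 10.059 bar
P = 64.428 − 10.059 = 54.37 bar

P ≈ 54.37 bar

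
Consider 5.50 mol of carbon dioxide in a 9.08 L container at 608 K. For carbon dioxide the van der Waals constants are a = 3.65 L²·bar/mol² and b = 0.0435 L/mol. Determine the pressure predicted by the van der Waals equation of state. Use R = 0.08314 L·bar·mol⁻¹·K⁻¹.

P = nRT/(V − nb) − a n²/V²
nRT/(V − nb) = (5.50)(0.08314)(608)/(9.08 − 5.50×0.0435) = 278.02/8.8408 = 31.447 bar
a n²/V² = (3.65)(5.50)²/(9.08)² = 1.3392 bar
P = 31.447 − 1.3392 = 30.11 bar

P ≈ 30.11 bar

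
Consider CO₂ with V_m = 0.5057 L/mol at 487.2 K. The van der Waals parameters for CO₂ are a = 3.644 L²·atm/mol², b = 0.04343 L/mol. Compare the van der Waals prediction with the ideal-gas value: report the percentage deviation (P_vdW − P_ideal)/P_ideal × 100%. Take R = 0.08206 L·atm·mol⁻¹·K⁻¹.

Ideal: P_ideal = RT/V_m = (0.08206)(487.2)/0.5057 = 79.0580 atm
vdW: P = RT/(V_m − b) − a/V_m² = 39.9796/0.462270 − 3.644/0.255732 = 86.4854 − 14.2493 = 72.2361 atm
% deviation = (72.2361 − 79.0580)/79.0580 × 100% = -8.63%

-8.63 %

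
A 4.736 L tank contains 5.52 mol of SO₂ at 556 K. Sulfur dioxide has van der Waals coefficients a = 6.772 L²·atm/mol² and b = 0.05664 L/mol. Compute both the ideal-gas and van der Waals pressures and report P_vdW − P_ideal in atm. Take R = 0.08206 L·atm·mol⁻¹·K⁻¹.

ΔP ≈ -5.441 atm

Ideal: P_ideal = nRT/V = (5.52)(0.08206)(556)/4.736 = 53.1782 atm
vdW: P = nRT/(V − nb) − a n²/V² = 251.852/4.42335 − 206.346/22.4297 = 56.9369 − 9.19968 = 47.7372 atm
ΔP = 47.7372 − 53.1782 = -5.441 atm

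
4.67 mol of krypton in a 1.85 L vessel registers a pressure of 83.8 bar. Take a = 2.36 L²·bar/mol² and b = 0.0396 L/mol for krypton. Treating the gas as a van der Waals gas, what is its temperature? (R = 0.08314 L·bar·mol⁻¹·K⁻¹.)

T = (P + a n²/V²)(V − nb)/(nR)
P + a n²/V² = 83.8 + (2.36)(4.67)²/(1.85)² = 98.838 bar
V − nb = 1.85 − (4.67)(0.0396) = 1.6651 L
T = (98.838)(1.6651)/((4.67)(0.08314)) = 423.9 K

T ≈ 423.9 K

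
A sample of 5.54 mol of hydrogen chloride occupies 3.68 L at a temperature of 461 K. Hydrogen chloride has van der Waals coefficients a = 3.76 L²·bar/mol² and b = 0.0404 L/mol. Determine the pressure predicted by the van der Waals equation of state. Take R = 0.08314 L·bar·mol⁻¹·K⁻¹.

P = nRT/(V − nb) − a n²/V²
nRT/(V − nb) = (5.54)(0.08314)(461)/(3.68 − 5.54×0.0404) = 212.33/3.4562 = 61.435 bar
a n²/V² = (3.76)(5.54)²/(3.68)² = 8.5214 bar
P = 61.435 − 8.5214 = 52.91 bar

P ≈ 52.91 bar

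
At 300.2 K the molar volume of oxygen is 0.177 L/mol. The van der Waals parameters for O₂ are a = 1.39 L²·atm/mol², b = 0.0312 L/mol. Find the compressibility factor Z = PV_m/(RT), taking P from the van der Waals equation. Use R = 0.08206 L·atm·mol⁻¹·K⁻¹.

P = RT/(V_m − b) − a/V_m² = (0.08206)(300.2)/(0.177 − 0.0312) − 1.39/(0.177)²
  = 24.634/0.14580 − 44.368 = 168.96 − 44.368 = 124.59 atm
Z = PV_m/(RT) = (124.59)(0.177)/((0.08206)(300.2)) = 22.052/24.634 = 0.8952

Z ≈ 0.8952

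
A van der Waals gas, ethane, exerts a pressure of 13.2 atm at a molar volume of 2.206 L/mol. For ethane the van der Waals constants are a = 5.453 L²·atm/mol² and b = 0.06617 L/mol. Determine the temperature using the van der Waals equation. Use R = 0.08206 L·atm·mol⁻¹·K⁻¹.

T = (P + a/V_m²)(V_m − b)/R
P + a/V_m² = 13.2 + 5.453/(2.206)² = 14.321 atm
V_m − b = 2.206 − 0.06617 = 2.1398 L/mol
T = (14.321)(2.1398)/0.08206 = 373.4 K

T ≈ 373.4 K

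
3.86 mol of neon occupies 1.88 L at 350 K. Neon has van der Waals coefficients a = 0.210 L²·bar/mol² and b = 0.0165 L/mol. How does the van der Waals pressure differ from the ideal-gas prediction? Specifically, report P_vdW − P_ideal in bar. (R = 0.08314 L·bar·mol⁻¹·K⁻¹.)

Ideal: P_ideal = nRT/V = (3.86)(0.08314)(350)/1.88 = 59.7458 bar
vdW: P = nRT/(V − nb) − a n²/V² = 112.322/1.81631 − 3.12892/3.53440 = 61.8408 − 0.885276 = 60.9555 bar
ΔP = 60.9555 − 59.7458 = 1.210 bar

ΔP ≈ 1.210 bar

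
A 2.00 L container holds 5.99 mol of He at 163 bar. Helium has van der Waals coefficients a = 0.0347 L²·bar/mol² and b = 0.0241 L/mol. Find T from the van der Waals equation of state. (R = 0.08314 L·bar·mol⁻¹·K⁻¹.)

T = (P + a n²/V²)(V − nb)/(nR)
P + a n²/V² = 163 + (0.0347)(5.99)²/(2.00)² = 163.31 bar
V − nb = 2.00 − (5.99)(0.0241) = 1.8556 L
T = (163.31)(1.8556)/((5.99)(0.08314)) = 608.5 K

T ≈ 608.5 K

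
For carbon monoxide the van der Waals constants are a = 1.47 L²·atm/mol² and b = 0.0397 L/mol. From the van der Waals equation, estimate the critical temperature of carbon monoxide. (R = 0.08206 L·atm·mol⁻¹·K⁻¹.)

For a van der Waals gas, T_c = 8a/(27Rb).
T_c = 8×1.47/(27×0.08206×0.0397) = 11.760/0.087960 = 133.7 K

T_c ≈ 133.7 K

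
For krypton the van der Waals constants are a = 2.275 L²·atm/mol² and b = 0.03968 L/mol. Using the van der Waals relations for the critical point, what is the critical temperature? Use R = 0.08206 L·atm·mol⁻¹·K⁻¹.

T_c ≈ 207.0 K

For a van der Waals gas, T_c = 8a/(27Rb).
T_c = 8×2.275/(27×0.08206×0.03968) = 18.200/0.087916 = 207.0 K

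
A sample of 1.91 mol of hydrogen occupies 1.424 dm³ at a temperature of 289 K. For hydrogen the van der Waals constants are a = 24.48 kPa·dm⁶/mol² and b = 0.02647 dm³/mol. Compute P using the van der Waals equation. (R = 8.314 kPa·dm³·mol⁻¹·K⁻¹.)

P = nRT/(V − nb) − a n²/V²
nRT/(V − nb) = (1.91)(8.314)(289)/(1.424 − 1.91×0.02647) = 4589.2/1.3734 = 3341.5 kPa
a n²/V² = (24.48)(1.91)²/(1.424)² = 44.041 kPa
P = 3341.5 − 44.041 = 3297 kPa

P ≈ 3297 kPa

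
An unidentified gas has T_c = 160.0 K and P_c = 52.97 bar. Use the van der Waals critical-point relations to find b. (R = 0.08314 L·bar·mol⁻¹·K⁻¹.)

b ≈ 0.03139 L/mol

From T_c = 8a/(27Rb) and P_c = a/(27b²): b = R T_c/(8 P_c).
b = (0.08314)(160.0)/(8×52.97) = 13.302/423.76 = 0.03139 L/mol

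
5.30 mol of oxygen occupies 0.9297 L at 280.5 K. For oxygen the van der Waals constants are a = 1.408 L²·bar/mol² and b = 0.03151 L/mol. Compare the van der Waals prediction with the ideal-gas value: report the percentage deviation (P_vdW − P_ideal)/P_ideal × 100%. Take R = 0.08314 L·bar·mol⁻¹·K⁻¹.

Ideal: P_ideal = nRT/V = (5.30)(0.08314)(280.5)/0.9297 = 132.946 bar
vdW: P = nRT/(V − nb) − a n²/V² = 123.600/0.762697 − 39.5507/0.864342 = 162.056 − 45.7582 = 116.298 bar
% deviation = (116.298 − 132.946)/132.946 × 100% = -12.52%

-12.52 %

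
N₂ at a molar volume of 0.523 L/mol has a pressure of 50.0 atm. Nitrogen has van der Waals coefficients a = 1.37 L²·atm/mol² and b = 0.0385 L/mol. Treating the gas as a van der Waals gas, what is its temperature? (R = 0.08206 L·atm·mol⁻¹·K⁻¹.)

T ≈ 324.8 K

T = (P + a/V_m²)(V_m − b)/R
P + a/V_m² = 50.0 + 1.37/(0.523)² = 55.009 atm
V_m − b = 0.523 − 0.0385 = 0.48450 L/mol
T = (55.009)(0.48450)/0.08206 = 324.8 K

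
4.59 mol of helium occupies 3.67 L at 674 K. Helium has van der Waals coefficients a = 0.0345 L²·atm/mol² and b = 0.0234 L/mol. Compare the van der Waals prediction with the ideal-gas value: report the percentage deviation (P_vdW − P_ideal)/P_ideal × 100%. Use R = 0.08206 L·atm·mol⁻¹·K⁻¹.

2.94 %

Ideal: P_ideal = nRT/V = (4.59)(0.08206)(674)/3.67 = 69.1732 atm
vdW: P = nRT/(V − nb) − a n²/V² = 253.866/3.56259 − 0.726849/13.4689 = 71.2588 − 0.0539650 = 71.2048 atm
% deviation = (71.2048 − 69.1732)/69.1732 × 100% = 2.94%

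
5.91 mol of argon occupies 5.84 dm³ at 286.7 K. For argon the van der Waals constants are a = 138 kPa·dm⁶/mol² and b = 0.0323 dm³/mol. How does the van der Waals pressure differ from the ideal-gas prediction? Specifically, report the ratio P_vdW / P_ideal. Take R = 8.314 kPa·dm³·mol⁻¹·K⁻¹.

Ideal: P_ideal = nRT/V = (5.91)(8.314)(286.7)/5.84 = 2412.19 kPa
vdW: P = nRT/(V − nb) − a n²/V² = 14087.2/5.64911 − 4820.08/34.1056 = 2493.70 − 141.328 = 2352.37 kPa
Ratio = 2352.37/2412.19 = 0.9752

P_vdW / P_ideal ≈ 0.9752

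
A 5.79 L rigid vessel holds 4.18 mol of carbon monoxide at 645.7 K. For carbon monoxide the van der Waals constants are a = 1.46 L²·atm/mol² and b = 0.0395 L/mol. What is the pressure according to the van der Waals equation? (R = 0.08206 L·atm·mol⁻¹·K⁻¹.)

P = nRT/(V − nb) − a n²/V²
nRT/(V − nb) = (4.18)(0.08206)(645.7)/(5.79 − 4.18×0.0395) = 221.48/5.6249 = 39.375 atm
a n²/V² = (1.46)(4.18)²/(5.79)² = 0.76094 atm
P = 39.375 − 0.76094 = 38.61 atm

P ≈ 38.61 atm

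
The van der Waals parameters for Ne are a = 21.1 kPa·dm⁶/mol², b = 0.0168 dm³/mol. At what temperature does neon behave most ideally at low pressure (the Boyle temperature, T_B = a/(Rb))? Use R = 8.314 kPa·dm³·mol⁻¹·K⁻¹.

For a van der Waals gas the second virial coefficient B₂ = b − a/(RT) vanishes at T_B = a/(Rb).
T_B = 21.1/(8.314×0.0168) = 21.1/0.13968 = 151.1 K

T_B ≈ 151.1 K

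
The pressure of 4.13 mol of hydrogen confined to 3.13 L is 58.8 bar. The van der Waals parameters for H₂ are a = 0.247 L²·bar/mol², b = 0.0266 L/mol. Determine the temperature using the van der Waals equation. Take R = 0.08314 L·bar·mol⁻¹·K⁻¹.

T = (P + a n²/V²)(V − nb)/(nR)
P + a n²/V² = 58.8 + (0.247)(4.13)²/(3.13)² = 59.230 bar
V − nb = 3.13 − (4.13)(0.0266) = 3.0201 L
T = (59.230)(3.0201)/((4.13)(0.08314)) = 521.0 K

T ≈ 521.0 K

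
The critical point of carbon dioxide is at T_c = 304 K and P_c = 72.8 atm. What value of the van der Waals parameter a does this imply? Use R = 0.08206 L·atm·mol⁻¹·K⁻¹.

From T_c = 8a/(27Rb) and P_c = a/(27b²): a = 27 R² T_c²/(64 P_c).
a = 27×(0.08206)²×(304)²/(64×72.8) = 16803/4659.2 = 3.606 L²·atm/mol²

a ≈ 3.606 L²·atm/mol²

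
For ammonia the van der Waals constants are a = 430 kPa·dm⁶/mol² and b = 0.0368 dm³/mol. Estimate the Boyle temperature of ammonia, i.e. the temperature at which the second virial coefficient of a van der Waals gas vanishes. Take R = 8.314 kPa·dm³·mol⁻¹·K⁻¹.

T_B ≈ 1405 K

For a van der Waals gas the second virial coefficient B₂ = b − a/(RT) vanishes at T_B = a/(Rb).
T_B = 430/(8.314×0.0368) = 430/0.30596 = 1405 K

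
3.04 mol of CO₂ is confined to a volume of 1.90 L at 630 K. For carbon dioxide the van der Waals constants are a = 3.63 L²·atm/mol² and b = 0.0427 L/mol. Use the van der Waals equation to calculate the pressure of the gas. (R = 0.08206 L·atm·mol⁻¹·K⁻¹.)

P ≈ 79.49 atm

P = nRT/(V − nb) − a n²/V²
nRT/(V − nb) = (3.04)(0.08206)(630)/(1.90 − 3.04×0.0427) = 157.16/1.7702 = 88.781 atm
a n²/V² = (3.63)(3.04)²/(1.90)² = 9.2928 atm
P = 88.781 − 9.2928 = 79.49 atm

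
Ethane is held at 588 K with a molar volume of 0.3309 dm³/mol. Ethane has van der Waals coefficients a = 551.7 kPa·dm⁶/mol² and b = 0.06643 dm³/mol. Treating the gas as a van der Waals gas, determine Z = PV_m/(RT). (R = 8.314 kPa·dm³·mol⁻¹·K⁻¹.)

P = RT/(V_m − b) − a/V_m² = (8.314)(588)/(0.3309 − 0.06643) − 551.7/(0.3309)²
  = 4888.6/0.26447 − 5038.6 = 18485 − 5038.6 = 13446 kPa
Z = PV_m/(RT) = (13446)(0.3309)/((8.314)(588)) = 4449.3/4888.6 = 0.9101

Z ≈ 0.9101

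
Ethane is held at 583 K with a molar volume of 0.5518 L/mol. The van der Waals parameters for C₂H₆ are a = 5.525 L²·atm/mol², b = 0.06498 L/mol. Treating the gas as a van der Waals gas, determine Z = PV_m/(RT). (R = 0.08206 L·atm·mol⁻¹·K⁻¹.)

P = RT/(V_m − b) − a/V_m² = (0.08206)(583)/(0.5518 − 0.06498) − 5.525/(0.5518)²
  = 47.841/0.48682 − 18.145 = 98.272 − 18.145 = 80.127 atm
Z = PV_m/(RT) = (80.127)(0.5518)/((0.08206)(583)) = 44.214/47.841 = 0.9242

Z ≈ 0.9242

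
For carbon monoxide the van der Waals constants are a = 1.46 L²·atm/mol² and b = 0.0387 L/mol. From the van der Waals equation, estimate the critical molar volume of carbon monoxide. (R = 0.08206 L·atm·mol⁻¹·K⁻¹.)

For a van der Waals gas, V_m,c = 3b.
V_m,c = 3×0.0387 = 0.1161 L/mol

V_m,c ≈ 0.1161 L/mol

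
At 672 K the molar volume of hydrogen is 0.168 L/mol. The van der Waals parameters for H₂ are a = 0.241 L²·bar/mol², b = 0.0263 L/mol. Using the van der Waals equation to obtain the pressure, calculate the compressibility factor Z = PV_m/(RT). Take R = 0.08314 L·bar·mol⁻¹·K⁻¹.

Z ≈ 1.160

P = RT/(V_m − b) − a/V_m² = (0.08314)(672)/(0.168 − 0.0263) − 0.241/(0.168)²
  = 55.870/0.14170 − 8.5388 = 394.28 − 8.5388 = 385.74 bar
Z = PV_m/(RT) = (385.74)(0.168)/((0.08314)(672)) = 64.804/55.870 = 1.160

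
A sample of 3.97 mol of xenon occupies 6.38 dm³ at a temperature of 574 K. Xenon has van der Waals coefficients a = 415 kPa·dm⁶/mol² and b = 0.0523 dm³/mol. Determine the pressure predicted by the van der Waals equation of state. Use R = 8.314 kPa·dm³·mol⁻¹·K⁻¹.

P ≈ 2909 kPa

P = nRT/(V − nb) − a n²/V²
nRT/(V − nb) = (3.97)(8.314)(574)/(6.38 − 3.97×0.0523) = 18946/6.1724 = 3069.5 kPa
a n²/V² = (415)(3.97)²/(6.38)² = 160.69 kPa
P = 3069.5 − 160.69 = 2909 kPa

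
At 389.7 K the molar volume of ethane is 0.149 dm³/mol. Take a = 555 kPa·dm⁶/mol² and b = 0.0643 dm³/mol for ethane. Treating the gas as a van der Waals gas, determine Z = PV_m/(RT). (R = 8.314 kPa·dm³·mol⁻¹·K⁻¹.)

P = RT/(V_m − b) − a/V_m² = (8.314)(389.7)/(0.149 − 0.0643) − 555/(0.149)²
  = 3240.0/0.084700 − 24999 = 38253 − 24999 = 13254 kPa
Z = PV_m/(RT) = (13254)(0.149)/((8.314)(389.7)) = 1974.8/3240.0 = 0.6095

Z ≈ 0.6095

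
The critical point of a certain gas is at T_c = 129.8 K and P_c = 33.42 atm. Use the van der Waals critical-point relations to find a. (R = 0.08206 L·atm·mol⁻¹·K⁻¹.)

From T_c = 8a/(27Rb) and P_c = a/(27b²): a = 27 R² T_c²/(64 P_c).
a = 27×(0.08206)²×(129.8)²/(64×33.42) = 3063.2/2138.9 = 1.432 L²·atm/mol²

a ≈ 1.432 L²·atm/mol²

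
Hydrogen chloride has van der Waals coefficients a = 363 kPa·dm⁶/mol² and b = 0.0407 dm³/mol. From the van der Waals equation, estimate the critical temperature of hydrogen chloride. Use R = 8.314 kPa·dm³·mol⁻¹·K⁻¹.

T_c ≈ 317.9 K

For a van der Waals gas, T_c = 8a/(27Rb).
T_c = 8×363/(27×8.314×0.0407) = 2904.0/9.1363 = 317.9 K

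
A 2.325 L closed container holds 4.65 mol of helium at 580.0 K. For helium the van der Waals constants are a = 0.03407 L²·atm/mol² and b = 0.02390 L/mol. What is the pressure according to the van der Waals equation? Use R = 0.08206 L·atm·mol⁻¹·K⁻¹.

P ≈ 99.83 atm

P = nRT/(V − nb) − a n²/V²
nRT/(V − nb) = (4.65)(0.08206)(580.0)/(2.325 − 4.65×0.02390) = 221.32/2.2139 = 99.968 atm
a n²/V² = (0.03407)(4.65)²/(2.325)² = 0.13628 atm
P = 99.968 − 0.13628 = 99.83 atm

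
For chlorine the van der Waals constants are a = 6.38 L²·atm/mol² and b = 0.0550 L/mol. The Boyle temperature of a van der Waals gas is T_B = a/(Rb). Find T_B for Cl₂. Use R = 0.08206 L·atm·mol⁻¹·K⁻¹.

For a van der Waals gas the second virial coefficient B₂ = b − a/(RT) vanishes at T_B = a/(Rb).
T_B = 6.38/(0.08206×0.0550) = 6.38/0.0045133 = 1414 K

T_B ≈ 1414 K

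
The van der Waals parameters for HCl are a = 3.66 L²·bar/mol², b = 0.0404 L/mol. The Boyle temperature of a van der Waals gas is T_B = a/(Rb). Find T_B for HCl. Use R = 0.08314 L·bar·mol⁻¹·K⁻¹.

T_B ≈ 1090 K

For a van der Waals gas the second virial coefficient B₂ = b − a/(RT) vanishes at T_B = a/(Rb).
T_B = 3.66/(0.08314×0.0404) = 3.66/0.0033589 = 1090 K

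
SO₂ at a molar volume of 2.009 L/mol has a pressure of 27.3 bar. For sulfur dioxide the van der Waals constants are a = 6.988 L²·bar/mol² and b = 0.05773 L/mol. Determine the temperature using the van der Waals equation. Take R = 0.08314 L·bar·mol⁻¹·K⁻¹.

T = (P + a/V_m²)(V_m − b)/R
P + a/V_m² = 27.3 + 6.988/(2.009)² = 29.031 bar
V_m − b = 2.009 − 0.05773 = 1.9513 L/mol
T = (29.031)(1.9513)/0.08314 = 681.4 K

T ≈ 681.4 K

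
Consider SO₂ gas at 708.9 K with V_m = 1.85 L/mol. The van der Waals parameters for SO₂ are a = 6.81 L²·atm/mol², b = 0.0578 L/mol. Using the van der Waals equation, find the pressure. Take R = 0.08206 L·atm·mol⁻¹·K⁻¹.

P ≈ 30.47 atm

P = RT/(V_m − b) − a/V_m²
RT/(V_m − b) = (0.08206)(708.9)/(1.85 − 0.0578) = 58.172/1.7922 = 32.458 atm
a/V_m² = 6.81/(1.85)² = 1.9898 atm
P = 32.458 − 1.9898 = 30.47 atm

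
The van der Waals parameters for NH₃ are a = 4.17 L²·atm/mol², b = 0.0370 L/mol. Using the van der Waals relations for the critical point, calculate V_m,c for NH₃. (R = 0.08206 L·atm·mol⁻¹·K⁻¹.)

V_m,c ≈ 0.1110 L/mol

For a van der Waals gas, V_m,c = 3b.
V_m,c = 3×0.0370 = 0.1110 L/mol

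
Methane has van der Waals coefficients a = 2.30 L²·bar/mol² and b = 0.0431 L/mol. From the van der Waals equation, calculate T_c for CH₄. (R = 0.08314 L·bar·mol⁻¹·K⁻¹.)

For a van der Waals gas, T_c = 8a/(27Rb).
T_c = 8×2.30/(27×0.08314×0.0431) = 18.400/0.096750 = 190.2 K

T_c ≈ 190.2 K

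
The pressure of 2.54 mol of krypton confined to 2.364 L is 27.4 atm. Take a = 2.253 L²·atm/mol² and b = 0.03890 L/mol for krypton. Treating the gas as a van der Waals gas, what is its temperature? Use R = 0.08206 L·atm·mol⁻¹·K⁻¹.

T ≈ 326.0 K

T = (P + a n²/V²)(V − nb)/(nR)
P + a n²/V² = 27.4 + (2.253)(2.54)²/(2.364)² = 30.001 atm
V − nb = 2.364 − (2.54)(0.03890) = 2.2652 L
T = (30.001)(2.2652)/((2.54)(0.08206)) = 326.0 K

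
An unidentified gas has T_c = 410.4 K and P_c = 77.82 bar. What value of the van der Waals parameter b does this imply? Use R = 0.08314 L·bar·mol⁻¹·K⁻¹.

b ≈ 0.05481 L/mol

From T_c = 8a/(27Rb) and P_c = a/(27b²): b = R T_c/(8 P_c).
b = (0.08314)(410.4)/(8×77.82) = 34.121/622.56 = 0.05481 L/mol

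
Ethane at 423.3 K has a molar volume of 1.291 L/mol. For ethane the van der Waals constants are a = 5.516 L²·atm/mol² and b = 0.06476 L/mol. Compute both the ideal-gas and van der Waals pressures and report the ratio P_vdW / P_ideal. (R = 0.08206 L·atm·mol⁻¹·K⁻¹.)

Ideal: P_ideal = RT/V_m = (0.08206)(423.3)/1.291 = 26.9063 atm
vdW: P = RT/(V_m − b) − a/V_m² = 34.7360/1.22624 − 5.516/1.66668 = 28.3272 − 3.30957 = 25.0176 atm
Ratio = 25.0176/26.9063 = 0.9298

P_vdW / P_ideal ≈ 0.9298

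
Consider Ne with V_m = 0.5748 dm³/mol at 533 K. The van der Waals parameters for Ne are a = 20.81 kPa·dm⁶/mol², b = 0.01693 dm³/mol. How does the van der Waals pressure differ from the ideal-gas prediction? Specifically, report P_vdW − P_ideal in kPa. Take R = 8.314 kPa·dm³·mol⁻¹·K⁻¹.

Ideal: P_ideal = RT/V_m = (8.314)(533)/0.5748 = 7709.40 kPa
vdW: P = RT/(V_m − b) − a/V_m² = 4431.36/0.557870 − 20.81/0.330395 = 7943.36 − 62.9852 = 7880.37 kPa
ΔP = 7880.37 − 7709.40 = 171.0 kPa

ΔP ≈ 171.0 kPa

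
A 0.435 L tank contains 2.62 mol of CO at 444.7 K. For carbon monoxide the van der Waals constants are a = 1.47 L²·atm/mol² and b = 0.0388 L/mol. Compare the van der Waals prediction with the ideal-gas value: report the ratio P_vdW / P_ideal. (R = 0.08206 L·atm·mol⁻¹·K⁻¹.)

P_vdW / P_ideal ≈ 1.062

Ideal: P_ideal = nRT/V = (2.62)(0.08206)(444.7)/0.435 = 219.791 atm
vdW: P = nRT/(V − nb) − a n²/V² = 95.6093/0.333344 − 10.0907/0.189225 = 286.819 − 53.3265 = 233.493 atm
Ratio = 233.493/219.791 = 1.062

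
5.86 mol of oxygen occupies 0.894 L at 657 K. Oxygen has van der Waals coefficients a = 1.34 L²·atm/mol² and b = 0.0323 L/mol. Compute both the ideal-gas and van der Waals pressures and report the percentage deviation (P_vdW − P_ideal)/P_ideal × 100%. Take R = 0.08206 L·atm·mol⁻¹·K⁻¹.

Ideal: P_ideal = nRT/V = (5.86)(0.08206)(657)/0.894 = 353.392 atm
vdW: P = nRT/(V − nb) − a n²/V² = 315.933/0.704722 − 46.0151/0.799236 = 448.309 − 57.5739 = 390.735 atm
% deviation = (390.735 − 353.392)/353.392 × 100% = 10.57%

10.57 %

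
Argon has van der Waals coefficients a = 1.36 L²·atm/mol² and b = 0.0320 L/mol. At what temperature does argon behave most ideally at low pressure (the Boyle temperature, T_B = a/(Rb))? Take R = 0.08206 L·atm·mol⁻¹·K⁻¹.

For a van der Waals gas the second virial coefficient B₂ = b − a/(RT) vanishes at T_B = a/(Rb).
T_B = 1.36/(0.08206×0.0320) = 1.36/0.0026259 = 517.9 K

T_B ≈ 517.9 K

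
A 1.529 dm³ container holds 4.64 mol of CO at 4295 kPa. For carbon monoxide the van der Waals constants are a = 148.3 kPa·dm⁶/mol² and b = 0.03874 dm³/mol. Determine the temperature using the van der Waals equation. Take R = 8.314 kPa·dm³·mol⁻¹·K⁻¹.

T = (P + a n²/V²)(V − nb)/(nR)
P + a n²/V² = 4295 + (148.3)(4.64)²/(1.529)² = 5660.7 kPa
V − nb = 1.529 − (4.64)(0.03874) = 1.3492 dm³
T = (5660.7)(1.3492)/((4.64)(8.314)) = 198.0 K

T ≈ 198.0 K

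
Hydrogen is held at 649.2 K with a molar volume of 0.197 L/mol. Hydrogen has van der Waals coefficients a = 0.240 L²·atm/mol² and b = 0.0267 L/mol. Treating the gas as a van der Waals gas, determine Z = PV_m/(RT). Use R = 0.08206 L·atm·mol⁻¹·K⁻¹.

Z ≈ 1.134

P = RT/(V_m − b) − a/V_m² = (0.08206)(649.2)/(0.197 − 0.0267) − 0.240/(0.197)²
  = 53.273/0.17030 − 6.1841 = 312.82 − 6.1841 = 306.64 atm
Z = PV_m/(RT) = (306.64)(0.197)/((0.08206)(649.2)) = 60.408/53.273 = 1.134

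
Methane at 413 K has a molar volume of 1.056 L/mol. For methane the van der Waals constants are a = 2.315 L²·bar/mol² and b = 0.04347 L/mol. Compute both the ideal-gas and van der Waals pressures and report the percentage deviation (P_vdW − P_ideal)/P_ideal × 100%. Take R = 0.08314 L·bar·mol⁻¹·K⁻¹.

-2.09 %

Ideal: P_ideal = RT/V_m = (0.08314)(413)/1.056 = 32.5159 bar
vdW: P = RT/(V_m − b) − a/V_m² = 34.3368/1.01253 − 2.315/1.11514 = 33.9119 − 2.07597 = 31.8359 bar
% deviation = (31.8359 − 32.5159)/32.5159 × 100% = -2.09%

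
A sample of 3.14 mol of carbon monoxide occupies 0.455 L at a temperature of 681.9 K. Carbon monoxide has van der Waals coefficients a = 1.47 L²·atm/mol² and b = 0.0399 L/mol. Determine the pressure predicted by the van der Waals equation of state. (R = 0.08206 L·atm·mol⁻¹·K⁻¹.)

P ≈ 462.9 atm

P = nRT/(V − nb) − a n²/V²
nRT/(V − nb) = (3.14)(0.08206)(681.9)/(0.455 − 3.14×0.0399) = 175.70/0.32971 = 532.89 atm
a n²/V² = (1.47)(3.14)²/(0.455)² = 70.009 atm
P = 532.89 − 70.009 = 462.9 atm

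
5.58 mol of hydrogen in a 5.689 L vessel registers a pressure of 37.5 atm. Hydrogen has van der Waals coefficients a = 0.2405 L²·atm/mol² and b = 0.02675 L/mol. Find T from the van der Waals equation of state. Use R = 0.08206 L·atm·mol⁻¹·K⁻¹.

T = (P + a n²/V²)(V − nb)/(nR)
P + a n²/V² = 37.5 + (0.2405)(5.58)²/(5.689)² = 37.731 atm
V − nb = 5.689 − (5.58)(0.02675) = 5.5397 L
T = (37.731)(5.5397)/((5.58)(0.08206)) = 456.5 K

T ≈ 456.5 K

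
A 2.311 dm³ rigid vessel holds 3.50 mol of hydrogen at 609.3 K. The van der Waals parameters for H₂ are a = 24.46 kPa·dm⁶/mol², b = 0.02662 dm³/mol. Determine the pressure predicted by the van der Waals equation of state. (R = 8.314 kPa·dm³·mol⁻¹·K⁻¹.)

P = nRT/(V − nb) − a n²/V²
nRT/(V − nb) = (3.50)(8.314)(609.3)/(2.311 − 3.50×0.02662) = 17730/2.2178 = 7994.4 kPa
a n²/V² = (24.46)(3.50)²/(2.311)² = 56.104 kPa
P = 7994.4 − 56.104 = 7938 kPa

P ≈ 7938 kPa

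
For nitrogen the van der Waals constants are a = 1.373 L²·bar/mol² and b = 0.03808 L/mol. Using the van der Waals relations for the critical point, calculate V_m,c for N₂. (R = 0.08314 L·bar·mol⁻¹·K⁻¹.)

For a van der Waals gas, V_m,c = 3b.
V_m,c = 3×0.03808 = 0.1142 L/mol

V_m,c ≈ 0.1142 L/mol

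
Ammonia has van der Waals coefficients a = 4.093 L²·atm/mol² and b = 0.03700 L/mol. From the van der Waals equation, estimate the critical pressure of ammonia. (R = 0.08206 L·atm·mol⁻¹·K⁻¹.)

For a van der Waals gas, P_c = a/(27b²).
P_c = 4.093/(27×(0.03700)²) = 4.093/0.036963 = 110.7 atm

P_c ≈ 110.7 atm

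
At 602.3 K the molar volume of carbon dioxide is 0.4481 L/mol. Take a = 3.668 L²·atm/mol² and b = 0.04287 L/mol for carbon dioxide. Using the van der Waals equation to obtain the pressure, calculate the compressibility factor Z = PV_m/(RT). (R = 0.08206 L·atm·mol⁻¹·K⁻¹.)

Z ≈ 0.9402

P = RT/(V_m − b) − a/V_m² = (0.08206)(602.3)/(0.4481 − 0.04287) − 3.668/(0.4481)²
  = 49.425/0.40523 − 18.268 = 121.97 − 18.268 = 103.70 atm
Z = PV_m/(RT) = (103.70)(0.4481)/((0.08206)(602.3)) = 46.468/49.425 = 0.9402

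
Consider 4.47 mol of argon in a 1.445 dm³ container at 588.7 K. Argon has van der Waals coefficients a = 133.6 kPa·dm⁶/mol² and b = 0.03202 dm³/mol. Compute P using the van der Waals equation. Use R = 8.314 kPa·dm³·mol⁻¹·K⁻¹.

P ≈ 15527 kPa

P = nRT/(V − nb) − a n²/V²
nRT/(V − nb) = (4.47)(8.314)(588.7)/(1.445 − 4.47×0.03202) = 21878/1.3019 = 16805 kPa
a n²/V² = (133.6)(4.47)²/(1.445)² = 1278.5 kPa
P = 16805 − 1278.5 = 15527 kPa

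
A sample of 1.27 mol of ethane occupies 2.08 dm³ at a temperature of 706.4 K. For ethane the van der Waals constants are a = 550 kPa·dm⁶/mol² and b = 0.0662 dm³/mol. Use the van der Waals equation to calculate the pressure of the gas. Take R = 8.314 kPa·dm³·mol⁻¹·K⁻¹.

P = nRT/(V − nb) − a n²/V²
nRT/(V − nb) = (1.27)(8.314)(706.4)/(2.08 − 1.27×0.0662) = 7458.7/1.9959 = 3737.0 kPa
a n²/V² = (550)(1.27)²/(2.08)² = 205.04 kPa
P = 3737.0 − 205.04 = 3532 kPa

P ≈ 3532 kPa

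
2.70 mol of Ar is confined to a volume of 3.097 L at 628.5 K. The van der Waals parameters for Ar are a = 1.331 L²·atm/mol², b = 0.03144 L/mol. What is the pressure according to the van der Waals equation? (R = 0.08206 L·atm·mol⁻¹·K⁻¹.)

P ≈ 45.22 atm

P = nRT/(V − nb) − a n²/V²
nRT/(V − nb) = (2.70)(0.08206)(628.5)/(3.097 − 2.70×0.03144) = 139.25/3.0121 = 46.230 atm
a n²/V² = (1.331)(2.70)²/(3.097)² = 1.0116 atm
P = 46.230 − 1.0116 = 45.22 atm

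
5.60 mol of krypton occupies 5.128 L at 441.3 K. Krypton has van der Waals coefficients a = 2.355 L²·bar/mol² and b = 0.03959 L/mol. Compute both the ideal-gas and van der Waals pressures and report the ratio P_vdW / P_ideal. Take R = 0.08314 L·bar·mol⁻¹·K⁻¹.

P_vdW / P_ideal ≈ 0.9751

Ideal: P_ideal = nRT/V = (5.60)(0.08314)(441.3)/5.128 = 40.0667 bar
vdW: P = nRT/(V − nb) − a n²/V² = 205.462/4.90630 − 73.8528/26.2964 = 41.8772 − 2.80848 = 39.0687 bar
Ratio = 39.0687/40.0667 = 0.9751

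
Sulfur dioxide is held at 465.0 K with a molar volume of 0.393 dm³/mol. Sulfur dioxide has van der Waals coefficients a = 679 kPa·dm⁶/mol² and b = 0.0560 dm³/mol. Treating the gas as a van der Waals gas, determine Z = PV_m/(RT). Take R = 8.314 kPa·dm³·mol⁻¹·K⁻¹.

P = RT/(V_m − b) − a/V_m² = (8.314)(465.0)/(0.393 − 0.0560) − 679/(0.393)²
  = 3866.0/0.33700 − 4396.3 = 11472 − 4396.3 = 7076 kPa
Z = PV_m/(RT) = (7076)(0.393)/((8.314)(465.0)) = 2780.9/3866.0 = 0.7193

Z ≈ 0.7193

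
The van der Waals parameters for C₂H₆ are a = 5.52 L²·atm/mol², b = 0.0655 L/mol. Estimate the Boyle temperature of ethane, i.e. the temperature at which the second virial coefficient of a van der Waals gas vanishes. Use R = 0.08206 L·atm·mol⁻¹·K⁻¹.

For a van der Waals gas the second virial coefficient B₂ = b − a/(RT) vanishes at T_B = a/(Rb).
T_B = 5.52/(0.08206×0.0655) = 5.52/0.0053749 = 1027 K

T_B ≈ 1027 K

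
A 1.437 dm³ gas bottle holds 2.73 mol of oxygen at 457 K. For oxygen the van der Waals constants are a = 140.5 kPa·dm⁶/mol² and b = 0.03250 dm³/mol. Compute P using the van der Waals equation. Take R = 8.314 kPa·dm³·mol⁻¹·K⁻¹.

P ≈ 7186 kPa

P = nRT/(V − nb) − a n²/V²
nRT/(V − nb) = (2.73)(8.314)(457)/(1.437 − 2.73×0.03250) = 10373/1.3483 = 7693.4 kPa
a n²/V² = (140.5)(2.73)²/(1.437)² = 507.09 kPa
P = 7693.4 − 507.09 = 7186 kPa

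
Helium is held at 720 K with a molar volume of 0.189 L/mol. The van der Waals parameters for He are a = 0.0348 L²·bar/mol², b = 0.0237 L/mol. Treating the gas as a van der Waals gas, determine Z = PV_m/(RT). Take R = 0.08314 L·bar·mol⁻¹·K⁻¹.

Z ≈ 1.140

P = RT/(V_m − b) − a/V_m² = (0.08314)(720)/(0.189 − 0.0237) − 0.0348/(0.189)²
  = 59.861/0.16530 − 0.97422 = 362.14 − 0.97422 = 361.17 bar
Z = PV_m/(RT) = (361.17)(0.189)/((0.08314)(720)) = 68.261/59.861 = 1.140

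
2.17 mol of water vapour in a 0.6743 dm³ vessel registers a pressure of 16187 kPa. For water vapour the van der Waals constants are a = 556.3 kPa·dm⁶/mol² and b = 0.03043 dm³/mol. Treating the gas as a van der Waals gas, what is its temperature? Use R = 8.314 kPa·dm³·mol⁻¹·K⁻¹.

T ≈ 740.0 K

T = (P + a n²/V²)(V − nb)/(nR)
P + a n²/V² = 16187 + (556.3)(2.17)²/(0.6743)² = 21948 kPa
V − nb = 0.6743 − (2.17)(0.03043) = 0.60827 dm³
T = (21948)(0.60827)/((2.17)(8.314)) = 740.0 K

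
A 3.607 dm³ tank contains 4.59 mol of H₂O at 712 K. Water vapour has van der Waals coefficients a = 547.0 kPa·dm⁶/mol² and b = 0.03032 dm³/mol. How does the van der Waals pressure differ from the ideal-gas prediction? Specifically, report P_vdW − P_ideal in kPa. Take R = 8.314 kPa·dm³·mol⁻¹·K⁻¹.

ΔP ≈ -583.5 kPa

Ideal: P_ideal = nRT/V = (4.59)(8.314)(712)/3.607 = 7532.80 kPa
vdW: P = nRT/(V − nb) − a n²/V² = 27170.8/3.46783 − 11524.3/13.0104 = 7835.10 − 885.776 = 6949.32 kPa
ΔP = 6949.32 − 7532.80 = -583.5 kPa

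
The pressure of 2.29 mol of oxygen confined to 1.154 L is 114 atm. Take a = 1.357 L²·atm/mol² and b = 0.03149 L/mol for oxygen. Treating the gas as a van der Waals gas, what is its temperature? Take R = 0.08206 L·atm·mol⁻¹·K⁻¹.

T = (P + a n²/V²)(V − nb)/(nR)
P + a n²/V² = 114 + (1.357)(2.29)²/(1.154)² = 119.34 atm
V − nb = 1.154 − (2.29)(0.03149) = 1.0819 L
T = (119.34)(1.0819)/((2.29)(0.08206)) = 687.1 K

T ≈ 687.1 K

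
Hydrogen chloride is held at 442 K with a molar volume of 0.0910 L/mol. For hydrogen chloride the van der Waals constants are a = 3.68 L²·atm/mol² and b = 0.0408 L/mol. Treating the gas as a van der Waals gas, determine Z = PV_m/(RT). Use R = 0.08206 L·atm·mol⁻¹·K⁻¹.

Z ≈ 0.6978

P = RT/(V_m − b) − a/V_m² = (0.08206)(442)/(0.0910 − 0.0408) − 3.68/(0.0910)²
  = 36.271/0.050200 − 444.39 = 722.53 − 444.39 = 278.14 atm
Z = PV_m/(RT) = (278.14)(0.0910)/((0.08206)(442)) = 25.311/36.271 = 0.6978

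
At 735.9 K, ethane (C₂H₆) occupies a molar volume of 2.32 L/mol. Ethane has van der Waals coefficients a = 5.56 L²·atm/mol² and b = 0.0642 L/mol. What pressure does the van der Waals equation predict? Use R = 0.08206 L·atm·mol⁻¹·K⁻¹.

P = RT/(V_m − b) − a/V_m²
RT/(V_m − b) = (0.08206)(735.9)/(2.32 − 0.0642) = 60.388/2.2558 = 26.770 atm
a/V_m² = 5.56/(2.32)² = 1.0330 atm
P = 26.770 − 1.0330 = 25.74 atm

P ≈ 25.74 atm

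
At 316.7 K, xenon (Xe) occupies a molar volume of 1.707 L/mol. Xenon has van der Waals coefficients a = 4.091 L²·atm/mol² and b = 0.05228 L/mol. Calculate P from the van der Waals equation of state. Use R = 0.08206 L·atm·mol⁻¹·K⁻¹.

P ≈ 14.30 atm

P = RT/(V_m − b) − a/V_m²
RT/(V_m − b) = (0.08206)(316.7)/(1.707 − 0.05228) = 25.988/1.6547 = 15.706 atm
a/V_m² = 4.091/(1.707)² = 1.4040 atm
P = 15.706 − 1.4040 = 14.30 atm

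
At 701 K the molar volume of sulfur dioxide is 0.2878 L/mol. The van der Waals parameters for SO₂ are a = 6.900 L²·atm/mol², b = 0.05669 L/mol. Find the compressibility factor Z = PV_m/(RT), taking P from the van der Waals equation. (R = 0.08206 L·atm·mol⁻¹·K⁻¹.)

P = RT/(V_m − b) − a/V_m² = (0.08206)(701)/(0.2878 − 0.05669) − 6.900/(0.2878)²
  = 57.524/0.23111 − 83.304 = 248.90 − 83.304 = 165.60 atm
Z = PV_m/(RT) = (165.60)(0.2878)/((0.08206)(701)) = 47.660/57.524 = 0.8285

Z ≈ 0.8285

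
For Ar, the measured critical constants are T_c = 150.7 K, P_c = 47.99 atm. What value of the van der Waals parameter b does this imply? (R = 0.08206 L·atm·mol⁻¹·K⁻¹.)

From T_c = 8a/(27Rb) and P_c = a/(27b²): b = R T_c/(8 P_c).
b = (0.08206)(150.7)/(8×47.99) = 12.366/383.92 = 0.03221 L/mol

b ≈ 0.03221 L/mol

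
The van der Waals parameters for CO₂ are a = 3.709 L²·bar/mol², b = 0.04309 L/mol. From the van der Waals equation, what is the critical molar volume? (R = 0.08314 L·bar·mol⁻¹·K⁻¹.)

For a van der Waals gas, V_m,c = 3b.
V_m,c = 3×0.04309 = 0.1293 L/mol

V_m,c ≈ 0.1293 L/mol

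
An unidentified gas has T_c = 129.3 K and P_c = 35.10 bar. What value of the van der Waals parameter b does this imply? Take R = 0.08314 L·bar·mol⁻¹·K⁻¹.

b ≈ 0.03828 L/mol

From T_c = 8a/(27Rb) and P_c = a/(27b²): b = R T_c/(8 P_c).
b = (0.08314)(129.3)/(8×35.10) = 10.750/280.80 = 0.03828 L/mol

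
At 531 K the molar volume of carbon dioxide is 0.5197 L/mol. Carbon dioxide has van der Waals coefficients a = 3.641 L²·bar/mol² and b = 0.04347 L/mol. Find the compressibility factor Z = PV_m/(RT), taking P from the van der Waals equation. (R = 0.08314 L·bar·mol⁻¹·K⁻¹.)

P = RT/(V_m − b) − a/V_m² = (0.08314)(531)/(0.5197 − 0.04347) − 3.641/(0.5197)²
  = 44.147/0.47623 − 13.481 = 92.701 − 13.481 = 79.220 bar
Z = PV_m/(RT) = (79.220)(0.5197)/((0.08314)(531)) = 41.171/44.147 = 0.9326

Z ≈ 0.9326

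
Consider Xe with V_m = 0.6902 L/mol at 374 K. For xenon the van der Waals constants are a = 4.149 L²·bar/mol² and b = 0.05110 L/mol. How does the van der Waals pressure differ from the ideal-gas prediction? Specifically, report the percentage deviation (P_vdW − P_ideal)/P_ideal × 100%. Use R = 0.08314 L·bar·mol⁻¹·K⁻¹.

-11.34 %

Ideal: P_ideal = RT/V_m = (0.08314)(374)/0.6902 = 45.0512 bar
vdW: P = RT/(V_m − b) − a/V_m² = 31.0944/0.639100 − 4.149/0.476376 = 48.6534 − 8.70951 = 39.9439 bar
% deviation = (39.9439 − 45.0512)/45.0512 × 100% = -11.34%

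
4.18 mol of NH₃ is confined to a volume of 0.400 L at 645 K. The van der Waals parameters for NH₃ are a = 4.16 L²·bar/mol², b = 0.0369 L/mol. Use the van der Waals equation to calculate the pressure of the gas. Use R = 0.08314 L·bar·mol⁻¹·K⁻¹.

P = nRT/(V − nb) − a n²/V²
nRT/(V − nb) = (4.18)(0.08314)(645)/(0.400 − 4.18×0.0369) = 224.15/0.24576 = 912.07 bar
a n²/V² = (4.16)(4.18)²/(0.400)² = 454.28 bar
P = 912.07 − 454.28 = 457.8 bar

P ≈ 457.8 bar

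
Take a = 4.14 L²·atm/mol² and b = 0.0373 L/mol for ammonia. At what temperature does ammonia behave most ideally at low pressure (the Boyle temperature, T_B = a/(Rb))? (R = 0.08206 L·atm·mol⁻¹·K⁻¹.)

T_B ≈ 1353 K

For a van der Waals gas the second virial coefficient B₂ = b − a/(RT) vanishes at T_B = a/(Rb).
T_B = 4.14/(0.08206×0.0373) = 4.14/0.0030608 = 1353 K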